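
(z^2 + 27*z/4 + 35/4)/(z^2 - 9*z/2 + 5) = (4*z^2 + 27*z + 35)/(2*(2*z^2 - 9*z + 10))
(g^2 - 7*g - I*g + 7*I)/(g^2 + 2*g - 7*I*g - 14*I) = (g^2 - g*(7 + I) + 7*I)/(g^2 + g*(2 - 7*I) - 14*I)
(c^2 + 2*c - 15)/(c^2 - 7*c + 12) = (c + 5)/(c - 4)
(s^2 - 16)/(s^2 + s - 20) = (s + 4)/(s + 5)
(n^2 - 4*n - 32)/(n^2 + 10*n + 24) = (n - 8)/(n + 6)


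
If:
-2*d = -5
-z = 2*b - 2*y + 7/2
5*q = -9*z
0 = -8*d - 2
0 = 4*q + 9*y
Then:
No Solution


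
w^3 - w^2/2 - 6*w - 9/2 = (w - 3)*(w + 1)*(w + 3/2)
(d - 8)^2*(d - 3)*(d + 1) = d^4 - 18*d^3 + 93*d^2 - 80*d - 192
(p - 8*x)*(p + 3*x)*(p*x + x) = p^3*x - 5*p^2*x^2 + p^2*x - 24*p*x^3 - 5*p*x^2 - 24*x^3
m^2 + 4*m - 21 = (m - 3)*(m + 7)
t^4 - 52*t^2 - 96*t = t*(t - 8)*(t + 2)*(t + 6)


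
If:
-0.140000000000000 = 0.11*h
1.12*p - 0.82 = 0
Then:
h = -1.27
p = 0.73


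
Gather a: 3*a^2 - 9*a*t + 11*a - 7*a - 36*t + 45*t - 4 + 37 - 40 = 3*a^2 + a*(4 - 9*t) + 9*t - 7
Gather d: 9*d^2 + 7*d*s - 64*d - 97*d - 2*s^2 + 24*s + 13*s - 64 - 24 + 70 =9*d^2 + d*(7*s - 161) - 2*s^2 + 37*s - 18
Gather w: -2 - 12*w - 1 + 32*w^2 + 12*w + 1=32*w^2 - 2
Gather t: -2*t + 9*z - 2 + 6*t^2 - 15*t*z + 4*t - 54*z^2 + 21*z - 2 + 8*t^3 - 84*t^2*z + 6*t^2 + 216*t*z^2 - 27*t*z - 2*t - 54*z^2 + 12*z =8*t^3 + t^2*(12 - 84*z) + t*(216*z^2 - 42*z) - 108*z^2 + 42*z - 4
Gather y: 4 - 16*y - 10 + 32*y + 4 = 16*y - 2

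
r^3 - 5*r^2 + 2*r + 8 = (r - 4)*(r - 2)*(r + 1)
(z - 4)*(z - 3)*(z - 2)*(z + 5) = z^4 - 4*z^3 - 19*z^2 + 106*z - 120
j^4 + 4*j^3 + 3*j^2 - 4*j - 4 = (j - 1)*(j + 1)*(j + 2)^2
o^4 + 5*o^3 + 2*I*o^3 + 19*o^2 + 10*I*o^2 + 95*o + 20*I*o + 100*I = (o + 5)*(o - 4*I)*(o + I)*(o + 5*I)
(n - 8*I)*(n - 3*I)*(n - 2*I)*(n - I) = n^4 - 14*I*n^3 - 59*n^2 + 94*I*n + 48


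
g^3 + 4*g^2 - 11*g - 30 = (g - 3)*(g + 2)*(g + 5)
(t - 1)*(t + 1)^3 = t^4 + 2*t^3 - 2*t - 1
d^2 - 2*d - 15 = (d - 5)*(d + 3)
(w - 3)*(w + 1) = w^2 - 2*w - 3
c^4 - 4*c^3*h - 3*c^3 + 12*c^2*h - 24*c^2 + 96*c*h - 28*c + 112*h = (c - 7)*(c + 2)^2*(c - 4*h)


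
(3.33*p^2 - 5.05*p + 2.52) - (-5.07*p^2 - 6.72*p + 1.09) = 8.4*p^2 + 1.67*p + 1.43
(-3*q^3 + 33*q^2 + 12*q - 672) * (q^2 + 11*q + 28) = -3*q^5 + 291*q^3 + 384*q^2 - 7056*q - 18816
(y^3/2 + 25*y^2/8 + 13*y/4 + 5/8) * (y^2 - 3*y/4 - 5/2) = y^5/2 + 11*y^4/4 - 11*y^3/32 - 77*y^2/8 - 275*y/32 - 25/16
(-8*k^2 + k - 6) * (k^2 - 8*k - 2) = -8*k^4 + 65*k^3 + 2*k^2 + 46*k + 12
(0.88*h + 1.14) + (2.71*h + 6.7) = 3.59*h + 7.84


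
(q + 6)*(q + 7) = q^2 + 13*q + 42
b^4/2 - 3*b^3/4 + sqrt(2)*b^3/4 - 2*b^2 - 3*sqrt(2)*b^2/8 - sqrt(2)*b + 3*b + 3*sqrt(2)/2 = (b/2 + 1)*(b - 2)*(b - 3/2)*(b + sqrt(2)/2)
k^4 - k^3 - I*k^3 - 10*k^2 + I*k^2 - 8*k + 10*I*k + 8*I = (k - 4)*(k + 1)*(k + 2)*(k - I)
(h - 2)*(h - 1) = h^2 - 3*h + 2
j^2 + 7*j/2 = j*(j + 7/2)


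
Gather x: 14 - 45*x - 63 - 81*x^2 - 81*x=-81*x^2 - 126*x - 49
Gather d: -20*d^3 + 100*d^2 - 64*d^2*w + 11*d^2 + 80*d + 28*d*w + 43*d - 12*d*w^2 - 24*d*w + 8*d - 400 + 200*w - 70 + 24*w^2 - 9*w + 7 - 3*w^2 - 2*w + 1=-20*d^3 + d^2*(111 - 64*w) + d*(-12*w^2 + 4*w + 131) + 21*w^2 + 189*w - 462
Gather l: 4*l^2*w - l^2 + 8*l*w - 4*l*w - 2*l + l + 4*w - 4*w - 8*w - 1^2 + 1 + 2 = l^2*(4*w - 1) + l*(4*w - 1) - 8*w + 2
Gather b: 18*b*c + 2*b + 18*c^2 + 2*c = b*(18*c + 2) + 18*c^2 + 2*c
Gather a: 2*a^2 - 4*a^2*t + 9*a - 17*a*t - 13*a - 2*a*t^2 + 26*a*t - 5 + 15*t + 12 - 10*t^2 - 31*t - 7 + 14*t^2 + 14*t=a^2*(2 - 4*t) + a*(-2*t^2 + 9*t - 4) + 4*t^2 - 2*t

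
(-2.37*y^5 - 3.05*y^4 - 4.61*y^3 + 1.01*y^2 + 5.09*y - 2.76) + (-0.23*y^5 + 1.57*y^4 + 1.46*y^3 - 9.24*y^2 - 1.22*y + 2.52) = -2.6*y^5 - 1.48*y^4 - 3.15*y^3 - 8.23*y^2 + 3.87*y - 0.24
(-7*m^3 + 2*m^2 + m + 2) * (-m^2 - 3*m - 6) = 7*m^5 + 19*m^4 + 35*m^3 - 17*m^2 - 12*m - 12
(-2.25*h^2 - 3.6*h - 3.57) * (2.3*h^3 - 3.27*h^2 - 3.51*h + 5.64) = -5.175*h^5 - 0.922499999999999*h^4 + 11.4585*h^3 + 11.6199*h^2 - 7.7733*h - 20.1348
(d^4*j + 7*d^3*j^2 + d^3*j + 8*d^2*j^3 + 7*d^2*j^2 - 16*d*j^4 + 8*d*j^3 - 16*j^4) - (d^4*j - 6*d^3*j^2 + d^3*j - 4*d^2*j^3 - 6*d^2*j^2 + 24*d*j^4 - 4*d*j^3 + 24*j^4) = 13*d^3*j^2 + 12*d^2*j^3 + 13*d^2*j^2 - 40*d*j^4 + 12*d*j^3 - 40*j^4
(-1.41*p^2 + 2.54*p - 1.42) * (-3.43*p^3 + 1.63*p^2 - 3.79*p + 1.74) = 4.8363*p^5 - 11.0105*p^4 + 14.3547*p^3 - 14.3946*p^2 + 9.8014*p - 2.4708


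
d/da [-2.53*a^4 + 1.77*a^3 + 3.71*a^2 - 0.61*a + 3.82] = -10.12*a^3 + 5.31*a^2 + 7.42*a - 0.61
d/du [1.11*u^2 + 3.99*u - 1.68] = 2.22*u + 3.99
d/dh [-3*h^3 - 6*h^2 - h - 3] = -9*h^2 - 12*h - 1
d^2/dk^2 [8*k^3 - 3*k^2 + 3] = 48*k - 6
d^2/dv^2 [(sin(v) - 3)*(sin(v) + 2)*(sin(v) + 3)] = -9*sin(v)^3 - 8*sin(v)^2 + 15*sin(v) + 4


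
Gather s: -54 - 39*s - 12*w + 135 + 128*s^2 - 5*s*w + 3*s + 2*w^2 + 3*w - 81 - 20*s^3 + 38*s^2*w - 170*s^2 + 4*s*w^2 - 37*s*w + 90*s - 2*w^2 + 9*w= -20*s^3 + s^2*(38*w - 42) + s*(4*w^2 - 42*w + 54)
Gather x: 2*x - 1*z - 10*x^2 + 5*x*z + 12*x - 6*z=-10*x^2 + x*(5*z + 14) - 7*z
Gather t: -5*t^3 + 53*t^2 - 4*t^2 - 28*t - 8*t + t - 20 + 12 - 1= -5*t^3 + 49*t^2 - 35*t - 9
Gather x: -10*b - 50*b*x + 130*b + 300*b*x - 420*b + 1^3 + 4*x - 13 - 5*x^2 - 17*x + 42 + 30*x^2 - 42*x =-300*b + 25*x^2 + x*(250*b - 55) + 30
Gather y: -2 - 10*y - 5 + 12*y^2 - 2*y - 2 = 12*y^2 - 12*y - 9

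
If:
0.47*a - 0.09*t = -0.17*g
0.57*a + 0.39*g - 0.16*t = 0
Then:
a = 0.0914351851851852*t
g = 0.27662037037037*t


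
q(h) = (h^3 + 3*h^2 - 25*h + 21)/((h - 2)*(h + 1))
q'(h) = (3*h^2 + 6*h - 25)/((h - 2)*(h + 1)) - (h^3 + 3*h^2 - 25*h + 21)/((h - 2)*(h + 1)^2) - (h^3 + 3*h^2 - 25*h + 21)/((h - 2)^2*(h + 1))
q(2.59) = -2.95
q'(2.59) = 10.86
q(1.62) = 7.41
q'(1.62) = 24.11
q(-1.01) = 1603.99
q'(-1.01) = 160001.33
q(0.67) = -2.66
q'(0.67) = 8.43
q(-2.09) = 17.32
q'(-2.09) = 14.65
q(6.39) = 7.54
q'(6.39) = 1.45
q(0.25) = -6.84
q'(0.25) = 12.22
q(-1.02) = 803.97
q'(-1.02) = 40001.33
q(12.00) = 14.47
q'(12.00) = 1.12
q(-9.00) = -2.73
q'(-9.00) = 1.27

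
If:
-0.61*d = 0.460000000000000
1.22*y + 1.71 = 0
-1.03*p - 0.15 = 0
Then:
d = -0.75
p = -0.15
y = -1.40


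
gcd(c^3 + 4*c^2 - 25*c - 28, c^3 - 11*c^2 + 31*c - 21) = 1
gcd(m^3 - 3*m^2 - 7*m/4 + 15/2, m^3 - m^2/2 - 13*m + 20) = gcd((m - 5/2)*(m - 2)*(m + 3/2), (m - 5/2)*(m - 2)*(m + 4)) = m^2 - 9*m/2 + 5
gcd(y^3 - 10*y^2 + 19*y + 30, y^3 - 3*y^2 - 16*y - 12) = y^2 - 5*y - 6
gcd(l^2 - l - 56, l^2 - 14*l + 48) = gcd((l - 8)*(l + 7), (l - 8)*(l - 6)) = l - 8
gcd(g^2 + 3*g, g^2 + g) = g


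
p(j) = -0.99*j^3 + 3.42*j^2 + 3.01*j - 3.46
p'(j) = -2.97*j^2 + 6.84*j + 3.01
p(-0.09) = -3.70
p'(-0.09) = 2.37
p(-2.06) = 13.51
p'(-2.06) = -23.68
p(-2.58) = 28.54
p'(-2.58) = -34.41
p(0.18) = -2.81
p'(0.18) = 4.14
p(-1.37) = 1.38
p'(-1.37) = -11.94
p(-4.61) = 152.34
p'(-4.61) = -91.64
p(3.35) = 7.79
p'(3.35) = -7.41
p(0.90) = 1.30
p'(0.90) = 6.76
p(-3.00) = 45.02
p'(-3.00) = -44.24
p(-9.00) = 968.18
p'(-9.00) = -299.12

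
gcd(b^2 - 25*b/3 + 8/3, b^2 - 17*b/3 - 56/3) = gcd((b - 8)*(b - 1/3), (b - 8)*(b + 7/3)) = b - 8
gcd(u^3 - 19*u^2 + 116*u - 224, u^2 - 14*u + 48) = u - 8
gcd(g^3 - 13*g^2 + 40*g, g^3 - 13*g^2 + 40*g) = g^3 - 13*g^2 + 40*g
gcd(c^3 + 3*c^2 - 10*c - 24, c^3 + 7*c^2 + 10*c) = c + 2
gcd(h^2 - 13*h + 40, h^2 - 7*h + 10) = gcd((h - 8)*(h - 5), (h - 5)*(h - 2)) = h - 5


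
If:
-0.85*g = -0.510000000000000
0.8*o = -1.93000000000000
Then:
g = 0.60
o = -2.41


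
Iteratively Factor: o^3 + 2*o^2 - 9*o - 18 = (o + 3)*(o^2 - o - 6) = (o - 3)*(o + 3)*(o + 2)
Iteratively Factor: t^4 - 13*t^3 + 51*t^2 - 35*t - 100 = (t - 5)*(t^3 - 8*t^2 + 11*t + 20) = (t - 5)*(t - 4)*(t^2 - 4*t - 5) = (t - 5)^2*(t - 4)*(t + 1)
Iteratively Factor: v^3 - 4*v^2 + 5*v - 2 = (v - 1)*(v^2 - 3*v + 2) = (v - 1)^2*(v - 2)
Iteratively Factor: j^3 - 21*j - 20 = (j - 5)*(j^2 + 5*j + 4) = (j - 5)*(j + 4)*(j + 1)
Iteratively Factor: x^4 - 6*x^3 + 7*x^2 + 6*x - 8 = (x - 2)*(x^3 - 4*x^2 - x + 4) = (x - 2)*(x + 1)*(x^2 - 5*x + 4) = (x - 4)*(x - 2)*(x + 1)*(x - 1)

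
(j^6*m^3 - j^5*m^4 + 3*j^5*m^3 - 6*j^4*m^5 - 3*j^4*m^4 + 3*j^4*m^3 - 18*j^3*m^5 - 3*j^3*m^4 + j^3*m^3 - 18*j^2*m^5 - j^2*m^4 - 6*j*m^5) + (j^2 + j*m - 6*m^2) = j^6*m^3 - j^5*m^4 + 3*j^5*m^3 - 6*j^4*m^5 - 3*j^4*m^4 + 3*j^4*m^3 - 18*j^3*m^5 - 3*j^3*m^4 + j^3*m^3 - 18*j^2*m^5 - j^2*m^4 + j^2 - 6*j*m^5 + j*m - 6*m^2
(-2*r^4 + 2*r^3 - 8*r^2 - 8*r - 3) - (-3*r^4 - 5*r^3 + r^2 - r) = r^4 + 7*r^3 - 9*r^2 - 7*r - 3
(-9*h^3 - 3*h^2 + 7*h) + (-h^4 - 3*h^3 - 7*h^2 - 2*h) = -h^4 - 12*h^3 - 10*h^2 + 5*h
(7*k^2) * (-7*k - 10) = -49*k^3 - 70*k^2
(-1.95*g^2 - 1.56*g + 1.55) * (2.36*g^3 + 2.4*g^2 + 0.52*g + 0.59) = -4.602*g^5 - 8.3616*g^4 - 1.1*g^3 + 1.7583*g^2 - 0.1144*g + 0.9145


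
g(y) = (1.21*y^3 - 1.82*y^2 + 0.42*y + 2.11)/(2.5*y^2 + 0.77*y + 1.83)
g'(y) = (-5.0*y - 0.77)*(1.21*y^3 - 1.82*y^2 + 0.42*y + 2.11)/(2.5*y^2 + 0.77*y + 1.83)^2 + (3.63*y^2 - 3.64*y + 0.42)/(2.5*y^2 + 0.77*y + 1.83)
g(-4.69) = -3.10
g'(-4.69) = 0.51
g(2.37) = 0.51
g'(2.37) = 0.33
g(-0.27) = 1.02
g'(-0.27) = 1.25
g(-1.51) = -1.07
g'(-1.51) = 1.09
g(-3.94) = -2.71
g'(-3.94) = 0.53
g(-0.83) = -0.06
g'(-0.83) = 1.97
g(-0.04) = 1.16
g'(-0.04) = -0.05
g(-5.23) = -3.37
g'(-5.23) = 0.50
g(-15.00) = -8.14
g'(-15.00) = 0.48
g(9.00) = 3.51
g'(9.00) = 0.48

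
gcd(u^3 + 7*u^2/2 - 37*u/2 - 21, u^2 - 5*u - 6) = u + 1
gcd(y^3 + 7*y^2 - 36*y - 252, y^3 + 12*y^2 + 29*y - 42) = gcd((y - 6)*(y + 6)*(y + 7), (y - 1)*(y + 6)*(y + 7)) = y^2 + 13*y + 42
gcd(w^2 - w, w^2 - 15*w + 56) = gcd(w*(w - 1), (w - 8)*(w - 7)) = 1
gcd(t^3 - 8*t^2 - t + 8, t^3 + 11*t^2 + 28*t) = 1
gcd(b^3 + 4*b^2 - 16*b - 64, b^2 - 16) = b^2 - 16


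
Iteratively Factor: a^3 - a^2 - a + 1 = (a + 1)*(a^2 - 2*a + 1) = (a - 1)*(a + 1)*(a - 1)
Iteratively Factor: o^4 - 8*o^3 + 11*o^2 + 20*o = (o - 4)*(o^3 - 4*o^2 - 5*o) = (o - 4)*(o + 1)*(o^2 - 5*o) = o*(o - 4)*(o + 1)*(o - 5)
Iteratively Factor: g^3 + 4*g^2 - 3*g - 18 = (g + 3)*(g^2 + g - 6) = (g - 2)*(g + 3)*(g + 3)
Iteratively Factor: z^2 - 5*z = (z)*(z - 5)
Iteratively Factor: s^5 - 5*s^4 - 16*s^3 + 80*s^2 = (s)*(s^4 - 5*s^3 - 16*s^2 + 80*s) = s^2*(s^3 - 5*s^2 - 16*s + 80) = s^2*(s - 5)*(s^2 - 16) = s^2*(s - 5)*(s + 4)*(s - 4)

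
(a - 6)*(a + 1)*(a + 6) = a^3 + a^2 - 36*a - 36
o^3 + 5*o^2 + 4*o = o*(o + 1)*(o + 4)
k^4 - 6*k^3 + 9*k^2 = k^2*(k - 3)^2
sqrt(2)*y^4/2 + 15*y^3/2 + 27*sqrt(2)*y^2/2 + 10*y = y*(y + 2*sqrt(2))*(y + 5*sqrt(2))*(sqrt(2)*y/2 + 1/2)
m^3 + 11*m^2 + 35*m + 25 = (m + 1)*(m + 5)^2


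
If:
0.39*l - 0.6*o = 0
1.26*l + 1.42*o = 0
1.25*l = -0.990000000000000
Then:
No Solution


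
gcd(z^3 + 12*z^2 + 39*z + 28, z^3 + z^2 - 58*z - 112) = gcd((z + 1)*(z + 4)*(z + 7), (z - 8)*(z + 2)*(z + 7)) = z + 7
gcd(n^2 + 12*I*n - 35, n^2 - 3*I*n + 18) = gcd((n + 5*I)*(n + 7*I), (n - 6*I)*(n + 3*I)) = 1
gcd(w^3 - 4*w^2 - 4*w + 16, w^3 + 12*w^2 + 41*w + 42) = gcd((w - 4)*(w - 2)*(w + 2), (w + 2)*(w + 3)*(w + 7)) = w + 2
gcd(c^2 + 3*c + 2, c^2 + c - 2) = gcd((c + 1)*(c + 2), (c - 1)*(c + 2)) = c + 2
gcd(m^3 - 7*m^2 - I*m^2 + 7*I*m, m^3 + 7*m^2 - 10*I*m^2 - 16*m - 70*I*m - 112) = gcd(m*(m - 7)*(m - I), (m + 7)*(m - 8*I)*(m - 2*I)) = 1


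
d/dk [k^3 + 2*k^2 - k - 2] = 3*k^2 + 4*k - 1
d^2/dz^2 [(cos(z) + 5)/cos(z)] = 5*(sin(z)^2 + 1)/cos(z)^3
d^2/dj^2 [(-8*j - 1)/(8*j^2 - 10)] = 4*(-16*j^2*(8*j + 1) + (24*j + 1)*(4*j^2 - 5))/(4*j^2 - 5)^3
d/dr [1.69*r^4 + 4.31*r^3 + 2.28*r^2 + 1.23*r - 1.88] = 6.76*r^3 + 12.93*r^2 + 4.56*r + 1.23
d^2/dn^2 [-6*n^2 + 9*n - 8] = -12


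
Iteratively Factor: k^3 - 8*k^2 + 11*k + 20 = (k + 1)*(k^2 - 9*k + 20) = (k - 5)*(k + 1)*(k - 4)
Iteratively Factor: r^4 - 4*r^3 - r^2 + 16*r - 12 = (r - 3)*(r^3 - r^2 - 4*r + 4) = (r - 3)*(r - 2)*(r^2 + r - 2) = (r - 3)*(r - 2)*(r - 1)*(r + 2)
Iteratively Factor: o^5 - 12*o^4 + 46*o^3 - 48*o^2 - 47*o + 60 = (o - 3)*(o^4 - 9*o^3 + 19*o^2 + 9*o - 20) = (o - 4)*(o - 3)*(o^3 - 5*o^2 - o + 5) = (o - 5)*(o - 4)*(o - 3)*(o^2 - 1) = (o - 5)*(o - 4)*(o - 3)*(o + 1)*(o - 1)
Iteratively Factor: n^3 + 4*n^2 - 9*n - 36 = (n + 3)*(n^2 + n - 12) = (n - 3)*(n + 3)*(n + 4)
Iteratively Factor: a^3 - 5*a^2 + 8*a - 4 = (a - 2)*(a^2 - 3*a + 2) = (a - 2)*(a - 1)*(a - 2)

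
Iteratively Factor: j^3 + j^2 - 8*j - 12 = (j - 3)*(j^2 + 4*j + 4) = (j - 3)*(j + 2)*(j + 2)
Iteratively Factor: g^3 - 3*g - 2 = (g - 2)*(g^2 + 2*g + 1) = (g - 2)*(g + 1)*(g + 1)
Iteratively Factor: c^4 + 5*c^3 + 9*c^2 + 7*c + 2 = (c + 2)*(c^3 + 3*c^2 + 3*c + 1) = (c + 1)*(c + 2)*(c^2 + 2*c + 1) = (c + 1)^2*(c + 2)*(c + 1)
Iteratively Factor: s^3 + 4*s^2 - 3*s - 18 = (s + 3)*(s^2 + s - 6) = (s - 2)*(s + 3)*(s + 3)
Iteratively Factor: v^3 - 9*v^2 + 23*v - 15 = (v - 5)*(v^2 - 4*v + 3) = (v - 5)*(v - 1)*(v - 3)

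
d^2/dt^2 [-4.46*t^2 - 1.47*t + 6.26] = -8.92000000000000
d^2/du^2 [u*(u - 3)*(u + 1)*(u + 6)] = 12*u^2 + 24*u - 30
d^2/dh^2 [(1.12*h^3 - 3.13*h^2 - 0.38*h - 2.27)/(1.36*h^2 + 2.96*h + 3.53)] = (-3.5527136788005e-15*h^4 + 32.666752*h^3 + 135.183408*h^2 + 39.8544*h - 88.046178)/(2.515456*h^6 + 16.424448*h^5 + 55.334592*h^4 + 111.196544*h^3 + 143.625816*h^2 + 110.652792*h + 43.986977)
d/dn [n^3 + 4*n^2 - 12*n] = 3*n^2 + 8*n - 12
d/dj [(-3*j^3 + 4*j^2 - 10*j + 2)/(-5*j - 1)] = (30*j^3 - 11*j^2 - 8*j + 20)/(25*j^2 + 10*j + 1)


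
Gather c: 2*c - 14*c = -12*c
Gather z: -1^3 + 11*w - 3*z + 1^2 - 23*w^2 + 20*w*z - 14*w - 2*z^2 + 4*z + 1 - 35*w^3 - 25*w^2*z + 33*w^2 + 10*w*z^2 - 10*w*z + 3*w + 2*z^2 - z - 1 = -35*w^3 + 10*w^2 + 10*w*z^2 + z*(-25*w^2 + 10*w)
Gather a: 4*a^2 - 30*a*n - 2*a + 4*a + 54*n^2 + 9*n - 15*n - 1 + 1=4*a^2 + a*(2 - 30*n) + 54*n^2 - 6*n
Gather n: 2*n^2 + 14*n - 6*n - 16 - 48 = 2*n^2 + 8*n - 64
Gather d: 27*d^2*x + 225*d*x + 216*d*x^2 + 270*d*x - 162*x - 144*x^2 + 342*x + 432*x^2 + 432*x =27*d^2*x + d*(216*x^2 + 495*x) + 288*x^2 + 612*x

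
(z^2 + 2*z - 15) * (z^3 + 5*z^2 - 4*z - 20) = z^5 + 7*z^4 - 9*z^3 - 103*z^2 + 20*z + 300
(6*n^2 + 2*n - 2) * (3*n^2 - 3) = 18*n^4 + 6*n^3 - 24*n^2 - 6*n + 6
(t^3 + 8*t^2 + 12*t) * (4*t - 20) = 4*t^4 + 12*t^3 - 112*t^2 - 240*t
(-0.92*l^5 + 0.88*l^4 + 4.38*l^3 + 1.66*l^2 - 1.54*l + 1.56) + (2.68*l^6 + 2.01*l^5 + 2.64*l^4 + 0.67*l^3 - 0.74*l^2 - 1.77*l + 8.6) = 2.68*l^6 + 1.09*l^5 + 3.52*l^4 + 5.05*l^3 + 0.92*l^2 - 3.31*l + 10.16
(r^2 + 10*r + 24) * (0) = 0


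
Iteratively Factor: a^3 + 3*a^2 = (a + 3)*(a^2) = a*(a + 3)*(a)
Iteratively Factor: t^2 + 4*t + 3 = (t + 1)*(t + 3)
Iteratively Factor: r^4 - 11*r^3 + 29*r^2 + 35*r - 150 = (r + 2)*(r^3 - 13*r^2 + 55*r - 75) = (r - 5)*(r + 2)*(r^2 - 8*r + 15) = (r - 5)^2*(r + 2)*(r - 3)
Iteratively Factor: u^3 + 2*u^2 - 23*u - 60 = (u + 3)*(u^2 - u - 20) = (u + 3)*(u + 4)*(u - 5)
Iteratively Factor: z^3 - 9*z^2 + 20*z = (z)*(z^2 - 9*z + 20) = z*(z - 4)*(z - 5)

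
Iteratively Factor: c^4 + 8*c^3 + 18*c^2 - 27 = (c + 3)*(c^3 + 5*c^2 + 3*c - 9) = (c - 1)*(c + 3)*(c^2 + 6*c + 9) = (c - 1)*(c + 3)^2*(c + 3)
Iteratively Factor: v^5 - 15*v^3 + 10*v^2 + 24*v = (v)*(v^4 - 15*v^2 + 10*v + 24) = v*(v + 1)*(v^3 - v^2 - 14*v + 24) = v*(v - 2)*(v + 1)*(v^2 + v - 12) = v*(v - 2)*(v + 1)*(v + 4)*(v - 3)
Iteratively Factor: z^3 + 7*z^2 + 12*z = (z + 3)*(z^2 + 4*z) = (z + 3)*(z + 4)*(z)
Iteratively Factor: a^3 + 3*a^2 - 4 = (a + 2)*(a^2 + a - 2) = (a - 1)*(a + 2)*(a + 2)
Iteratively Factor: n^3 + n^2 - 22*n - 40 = (n - 5)*(n^2 + 6*n + 8) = (n - 5)*(n + 4)*(n + 2)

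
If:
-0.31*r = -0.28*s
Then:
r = 0.903225806451613*s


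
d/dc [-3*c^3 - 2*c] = -9*c^2 - 2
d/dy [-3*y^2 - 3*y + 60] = -6*y - 3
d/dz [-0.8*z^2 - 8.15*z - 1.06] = -1.6*z - 8.15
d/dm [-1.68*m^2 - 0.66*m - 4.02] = -3.36*m - 0.66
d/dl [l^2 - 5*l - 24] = 2*l - 5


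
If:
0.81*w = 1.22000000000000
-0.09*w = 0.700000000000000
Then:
No Solution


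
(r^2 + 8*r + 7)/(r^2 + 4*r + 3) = (r + 7)/(r + 3)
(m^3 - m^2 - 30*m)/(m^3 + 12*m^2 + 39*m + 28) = m*(m^2 - m - 30)/(m^3 + 12*m^2 + 39*m + 28)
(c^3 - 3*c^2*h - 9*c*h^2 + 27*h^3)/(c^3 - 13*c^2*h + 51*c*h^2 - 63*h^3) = (c + 3*h)/(c - 7*h)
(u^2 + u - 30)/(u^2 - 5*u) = (u + 6)/u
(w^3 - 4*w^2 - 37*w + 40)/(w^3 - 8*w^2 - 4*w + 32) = (w^2 + 4*w - 5)/(w^2 - 4)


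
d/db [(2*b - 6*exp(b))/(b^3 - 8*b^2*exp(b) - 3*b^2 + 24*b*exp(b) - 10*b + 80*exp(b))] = 2*((1 - 3*exp(b))*(b^3 - 8*b^2*exp(b) - 3*b^2 + 24*b*exp(b) - 10*b + 80*exp(b)) + (b - 3*exp(b))*(8*b^2*exp(b) - 3*b^2 - 8*b*exp(b) + 6*b - 104*exp(b) + 10))/(b^3 - 8*b^2*exp(b) - 3*b^2 + 24*b*exp(b) - 10*b + 80*exp(b))^2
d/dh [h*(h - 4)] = 2*h - 4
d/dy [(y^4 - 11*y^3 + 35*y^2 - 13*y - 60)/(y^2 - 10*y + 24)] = (2*y^3 - 25*y^2 + 84*y - 57)/(y^2 - 12*y + 36)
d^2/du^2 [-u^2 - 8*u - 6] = -2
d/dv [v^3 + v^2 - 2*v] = 3*v^2 + 2*v - 2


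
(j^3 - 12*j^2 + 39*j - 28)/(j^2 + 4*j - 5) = (j^2 - 11*j + 28)/(j + 5)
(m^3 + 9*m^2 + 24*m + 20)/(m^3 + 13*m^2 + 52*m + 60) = (m + 2)/(m + 6)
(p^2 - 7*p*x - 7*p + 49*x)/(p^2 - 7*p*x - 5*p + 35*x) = (p - 7)/(p - 5)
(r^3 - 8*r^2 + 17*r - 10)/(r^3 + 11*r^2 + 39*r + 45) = (r^3 - 8*r^2 + 17*r - 10)/(r^3 + 11*r^2 + 39*r + 45)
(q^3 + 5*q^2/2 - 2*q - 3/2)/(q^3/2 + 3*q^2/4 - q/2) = 2*(2*q^3 + 5*q^2 - 4*q - 3)/(q*(2*q^2 + 3*q - 2))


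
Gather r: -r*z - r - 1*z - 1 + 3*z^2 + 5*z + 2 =r*(-z - 1) + 3*z^2 + 4*z + 1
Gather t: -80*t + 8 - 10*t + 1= 9 - 90*t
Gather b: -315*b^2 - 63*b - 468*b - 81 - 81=-315*b^2 - 531*b - 162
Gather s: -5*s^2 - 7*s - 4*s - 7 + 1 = -5*s^2 - 11*s - 6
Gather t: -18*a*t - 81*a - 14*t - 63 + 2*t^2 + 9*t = -81*a + 2*t^2 + t*(-18*a - 5) - 63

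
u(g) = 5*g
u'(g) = 5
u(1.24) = 6.20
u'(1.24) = 5.00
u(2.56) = 12.80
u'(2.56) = 5.00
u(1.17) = 5.85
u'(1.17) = 5.00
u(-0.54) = -2.70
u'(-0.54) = 5.00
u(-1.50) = -7.50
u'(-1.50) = 5.00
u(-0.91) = -4.55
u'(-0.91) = 5.00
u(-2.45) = -12.25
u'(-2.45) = 5.00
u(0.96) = 4.80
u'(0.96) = 5.00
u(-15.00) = -75.00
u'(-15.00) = 5.00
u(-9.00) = -45.00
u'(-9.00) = 5.00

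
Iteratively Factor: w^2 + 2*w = (w)*(w + 2)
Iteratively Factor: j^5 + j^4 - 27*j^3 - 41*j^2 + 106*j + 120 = (j - 2)*(j^4 + 3*j^3 - 21*j^2 - 83*j - 60) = (j - 2)*(j + 3)*(j^3 - 21*j - 20) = (j - 2)*(j + 1)*(j + 3)*(j^2 - j - 20) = (j - 5)*(j - 2)*(j + 1)*(j + 3)*(j + 4)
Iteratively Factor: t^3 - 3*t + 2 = (t - 1)*(t^2 + t - 2) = (t - 1)*(t + 2)*(t - 1)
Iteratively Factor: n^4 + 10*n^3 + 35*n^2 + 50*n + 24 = (n + 3)*(n^3 + 7*n^2 + 14*n + 8) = (n + 3)*(n + 4)*(n^2 + 3*n + 2) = (n + 2)*(n + 3)*(n + 4)*(n + 1)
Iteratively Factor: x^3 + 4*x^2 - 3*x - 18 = (x + 3)*(x^2 + x - 6) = (x + 3)^2*(x - 2)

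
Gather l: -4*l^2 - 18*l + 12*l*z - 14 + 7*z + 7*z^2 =-4*l^2 + l*(12*z - 18) + 7*z^2 + 7*z - 14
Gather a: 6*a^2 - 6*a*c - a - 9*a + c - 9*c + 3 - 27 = 6*a^2 + a*(-6*c - 10) - 8*c - 24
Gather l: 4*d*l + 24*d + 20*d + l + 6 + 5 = 44*d + l*(4*d + 1) + 11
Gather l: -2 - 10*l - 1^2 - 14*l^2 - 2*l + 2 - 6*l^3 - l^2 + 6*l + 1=-6*l^3 - 15*l^2 - 6*l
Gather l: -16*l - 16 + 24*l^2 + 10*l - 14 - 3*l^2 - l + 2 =21*l^2 - 7*l - 28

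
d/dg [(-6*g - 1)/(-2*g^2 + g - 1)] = (12*g^2 - 6*g - (4*g - 1)*(6*g + 1) + 6)/(2*g^2 - g + 1)^2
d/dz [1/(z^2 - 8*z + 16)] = 2*(4 - z)/(z^2 - 8*z + 16)^2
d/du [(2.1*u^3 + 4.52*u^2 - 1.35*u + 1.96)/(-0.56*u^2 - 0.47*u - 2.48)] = (-1.176*u^4 - 1.974*u^3 - 18.5044*u^2 - 20.224*u + 4.2692)/(0.3136*u^4 + 0.5264*u^3 + 2.9985*u^2 + 2.3312*u + 6.1504)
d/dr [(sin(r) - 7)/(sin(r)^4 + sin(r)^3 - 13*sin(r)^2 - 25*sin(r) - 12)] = (-3*sin(r)^3 + 29*sin(r)^2 + 5*sin(r) - 187)*cos(r)/((sin(r) - 4)^2*(sin(r) + 1)^3*(sin(r) + 3)^2)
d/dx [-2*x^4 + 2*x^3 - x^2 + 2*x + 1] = -8*x^3 + 6*x^2 - 2*x + 2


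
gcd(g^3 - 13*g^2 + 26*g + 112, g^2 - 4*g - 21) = g - 7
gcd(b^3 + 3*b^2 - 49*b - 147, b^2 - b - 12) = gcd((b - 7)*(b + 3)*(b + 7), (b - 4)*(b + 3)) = b + 3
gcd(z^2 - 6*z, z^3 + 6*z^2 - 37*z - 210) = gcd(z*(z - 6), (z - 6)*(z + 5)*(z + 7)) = z - 6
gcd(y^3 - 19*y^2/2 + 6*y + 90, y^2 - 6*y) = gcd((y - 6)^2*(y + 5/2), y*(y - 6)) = y - 6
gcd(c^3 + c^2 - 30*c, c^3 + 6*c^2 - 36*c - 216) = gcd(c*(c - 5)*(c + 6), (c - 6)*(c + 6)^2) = c + 6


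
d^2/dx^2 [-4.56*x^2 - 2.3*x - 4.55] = -9.12000000000000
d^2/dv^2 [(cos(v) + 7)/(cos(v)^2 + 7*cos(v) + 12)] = (-9*(1 - cos(2*v))^2*cos(v) - 21*(1 - cos(2*v))^2 + 2447*cos(v) + 154*cos(2*v) - 81*cos(3*v) + 2*cos(5*v) + 1638)/(4*(cos(v) + 3)^3*(cos(v) + 4)^3)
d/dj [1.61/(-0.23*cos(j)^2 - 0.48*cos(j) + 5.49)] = -(0.7406*cos(j) + 0.7728)*sin(j)/(0.23*cos(j)^2 + 0.48*cos(j) - 5.49)^2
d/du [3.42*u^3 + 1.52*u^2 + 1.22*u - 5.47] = 10.26*u^2 + 3.04*u + 1.22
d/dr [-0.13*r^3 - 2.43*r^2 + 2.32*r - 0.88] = -0.39*r^2 - 4.86*r + 2.32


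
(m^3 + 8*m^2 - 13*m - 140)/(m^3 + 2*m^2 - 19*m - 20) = (m + 7)/(m + 1)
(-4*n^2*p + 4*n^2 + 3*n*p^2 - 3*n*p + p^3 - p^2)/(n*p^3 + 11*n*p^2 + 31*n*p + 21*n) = (-4*n^2*p + 4*n^2 + 3*n*p^2 - 3*n*p + p^3 - p^2)/(n*(p^3 + 11*p^2 + 31*p + 21))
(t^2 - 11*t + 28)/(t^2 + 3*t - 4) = (t^2 - 11*t + 28)/(t^2 + 3*t - 4)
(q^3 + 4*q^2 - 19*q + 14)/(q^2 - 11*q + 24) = (q^3 + 4*q^2 - 19*q + 14)/(q^2 - 11*q + 24)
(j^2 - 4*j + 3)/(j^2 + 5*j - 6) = (j - 3)/(j + 6)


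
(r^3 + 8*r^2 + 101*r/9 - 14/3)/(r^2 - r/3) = r + 25/3 + 14/r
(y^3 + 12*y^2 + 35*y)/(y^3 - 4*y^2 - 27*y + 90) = y*(y + 7)/(y^2 - 9*y + 18)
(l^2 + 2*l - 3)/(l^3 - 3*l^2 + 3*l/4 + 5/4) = 4*(l + 3)/(4*l^2 - 8*l - 5)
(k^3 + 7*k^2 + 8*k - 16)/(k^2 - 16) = (k^2 + 3*k - 4)/(k - 4)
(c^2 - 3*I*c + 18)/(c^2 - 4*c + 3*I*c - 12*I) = (c - 6*I)/(c - 4)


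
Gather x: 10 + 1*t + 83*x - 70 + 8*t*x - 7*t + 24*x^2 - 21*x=-6*t + 24*x^2 + x*(8*t + 62) - 60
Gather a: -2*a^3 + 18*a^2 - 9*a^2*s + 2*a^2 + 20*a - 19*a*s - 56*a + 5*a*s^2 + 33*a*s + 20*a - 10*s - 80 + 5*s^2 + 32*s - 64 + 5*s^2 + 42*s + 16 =-2*a^3 + a^2*(20 - 9*s) + a*(5*s^2 + 14*s - 16) + 10*s^2 + 64*s - 128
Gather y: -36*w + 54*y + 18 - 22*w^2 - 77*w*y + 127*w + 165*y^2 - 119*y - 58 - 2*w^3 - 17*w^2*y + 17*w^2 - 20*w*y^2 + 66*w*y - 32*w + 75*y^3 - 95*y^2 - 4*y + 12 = -2*w^3 - 5*w^2 + 59*w + 75*y^3 + y^2*(70 - 20*w) + y*(-17*w^2 - 11*w - 69) - 28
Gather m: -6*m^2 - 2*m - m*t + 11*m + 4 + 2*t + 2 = -6*m^2 + m*(9 - t) + 2*t + 6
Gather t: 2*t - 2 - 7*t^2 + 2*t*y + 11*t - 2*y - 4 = -7*t^2 + t*(2*y + 13) - 2*y - 6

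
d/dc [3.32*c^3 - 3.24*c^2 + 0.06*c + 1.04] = 9.96*c^2 - 6.48*c + 0.06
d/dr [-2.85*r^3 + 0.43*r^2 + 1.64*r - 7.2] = -8.55*r^2 + 0.86*r + 1.64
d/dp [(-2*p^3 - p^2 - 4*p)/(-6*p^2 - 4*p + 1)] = 2*(6*p^4 + 8*p^3 - 13*p^2 - p - 2)/(36*p^4 + 48*p^3 + 4*p^2 - 8*p + 1)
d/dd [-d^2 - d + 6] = -2*d - 1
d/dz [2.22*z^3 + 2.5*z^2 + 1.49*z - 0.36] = 6.66*z^2 + 5.0*z + 1.49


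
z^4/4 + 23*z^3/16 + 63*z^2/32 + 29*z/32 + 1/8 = (z/4 + 1)*(z + 1/4)*(z + 1/2)*(z + 1)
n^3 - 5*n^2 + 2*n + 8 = (n - 4)*(n - 2)*(n + 1)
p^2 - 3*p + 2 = (p - 2)*(p - 1)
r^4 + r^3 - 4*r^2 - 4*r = r*(r - 2)*(r + 1)*(r + 2)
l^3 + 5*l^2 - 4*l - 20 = (l - 2)*(l + 2)*(l + 5)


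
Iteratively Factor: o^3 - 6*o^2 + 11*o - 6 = (o - 2)*(o^2 - 4*o + 3) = (o - 3)*(o - 2)*(o - 1)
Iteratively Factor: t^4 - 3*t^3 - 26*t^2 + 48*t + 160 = (t + 4)*(t^3 - 7*t^2 + 2*t + 40) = (t - 4)*(t + 4)*(t^2 - 3*t - 10) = (t - 5)*(t - 4)*(t + 4)*(t + 2)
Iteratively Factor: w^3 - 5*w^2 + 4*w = (w - 4)*(w^2 - w) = (w - 4)*(w - 1)*(w)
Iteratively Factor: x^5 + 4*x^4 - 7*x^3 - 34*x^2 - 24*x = (x + 2)*(x^4 + 2*x^3 - 11*x^2 - 12*x) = x*(x + 2)*(x^3 + 2*x^2 - 11*x - 12) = x*(x - 3)*(x + 2)*(x^2 + 5*x + 4) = x*(x - 3)*(x + 2)*(x + 4)*(x + 1)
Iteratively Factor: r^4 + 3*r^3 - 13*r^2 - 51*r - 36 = (r - 4)*(r^3 + 7*r^2 + 15*r + 9) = (r - 4)*(r + 3)*(r^2 + 4*r + 3) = (r - 4)*(r + 1)*(r + 3)*(r + 3)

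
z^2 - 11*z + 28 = (z - 7)*(z - 4)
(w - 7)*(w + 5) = w^2 - 2*w - 35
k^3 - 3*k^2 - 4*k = k*(k - 4)*(k + 1)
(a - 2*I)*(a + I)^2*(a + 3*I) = a^4 + 3*I*a^3 + 3*a^2 + 11*I*a - 6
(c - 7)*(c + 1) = c^2 - 6*c - 7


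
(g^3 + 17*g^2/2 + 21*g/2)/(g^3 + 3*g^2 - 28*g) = (g + 3/2)/(g - 4)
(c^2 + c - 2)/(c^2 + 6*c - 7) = (c + 2)/(c + 7)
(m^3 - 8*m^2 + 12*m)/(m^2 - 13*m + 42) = m*(m - 2)/(m - 7)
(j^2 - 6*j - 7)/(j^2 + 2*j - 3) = (j^2 - 6*j - 7)/(j^2 + 2*j - 3)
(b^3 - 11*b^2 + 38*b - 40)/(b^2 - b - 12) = (b^2 - 7*b + 10)/(b + 3)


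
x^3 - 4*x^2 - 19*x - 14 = (x - 7)*(x + 1)*(x + 2)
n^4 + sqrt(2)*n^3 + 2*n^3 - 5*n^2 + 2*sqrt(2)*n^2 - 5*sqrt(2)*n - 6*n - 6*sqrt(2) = (n - 2)*(n + 1)*(n + 3)*(n + sqrt(2))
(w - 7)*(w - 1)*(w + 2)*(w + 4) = w^4 - 2*w^3 - 33*w^2 - 22*w + 56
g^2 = g^2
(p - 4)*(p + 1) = p^2 - 3*p - 4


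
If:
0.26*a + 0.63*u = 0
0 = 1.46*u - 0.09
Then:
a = -0.15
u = 0.06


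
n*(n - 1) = n^2 - n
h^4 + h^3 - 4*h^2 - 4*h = h*(h - 2)*(h + 1)*(h + 2)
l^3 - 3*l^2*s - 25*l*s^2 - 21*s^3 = (l - 7*s)*(l + s)*(l + 3*s)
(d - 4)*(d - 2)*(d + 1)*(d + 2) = d^4 - 3*d^3 - 8*d^2 + 12*d + 16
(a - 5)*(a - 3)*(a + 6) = a^3 - 2*a^2 - 33*a + 90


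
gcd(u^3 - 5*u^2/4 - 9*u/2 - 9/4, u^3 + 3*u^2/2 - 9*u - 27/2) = u - 3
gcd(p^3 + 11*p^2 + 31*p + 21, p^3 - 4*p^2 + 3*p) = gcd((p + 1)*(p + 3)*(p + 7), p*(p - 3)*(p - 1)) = 1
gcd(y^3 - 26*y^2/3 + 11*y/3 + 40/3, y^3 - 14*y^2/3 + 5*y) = y - 5/3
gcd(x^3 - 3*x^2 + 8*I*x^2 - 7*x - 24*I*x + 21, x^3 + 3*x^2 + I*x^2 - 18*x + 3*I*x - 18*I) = x^2 + x*(-3 + I) - 3*I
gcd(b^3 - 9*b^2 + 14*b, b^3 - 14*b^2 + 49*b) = b^2 - 7*b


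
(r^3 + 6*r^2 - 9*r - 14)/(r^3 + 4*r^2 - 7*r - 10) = (r + 7)/(r + 5)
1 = 1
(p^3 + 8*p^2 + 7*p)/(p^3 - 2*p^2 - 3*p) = (p + 7)/(p - 3)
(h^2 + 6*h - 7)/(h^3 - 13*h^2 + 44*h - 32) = (h + 7)/(h^2 - 12*h + 32)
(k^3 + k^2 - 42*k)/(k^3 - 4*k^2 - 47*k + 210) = k/(k - 5)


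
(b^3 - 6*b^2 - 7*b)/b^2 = b - 6 - 7/b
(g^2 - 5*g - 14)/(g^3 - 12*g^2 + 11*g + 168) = (g + 2)/(g^2 - 5*g - 24)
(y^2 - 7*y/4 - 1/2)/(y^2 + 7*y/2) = (4*y^2 - 7*y - 2)/(2*y*(2*y + 7))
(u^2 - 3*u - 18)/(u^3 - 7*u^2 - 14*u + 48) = (u - 6)/(u^2 - 10*u + 16)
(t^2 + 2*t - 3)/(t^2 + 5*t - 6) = (t + 3)/(t + 6)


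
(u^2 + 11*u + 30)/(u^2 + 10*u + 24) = (u + 5)/(u + 4)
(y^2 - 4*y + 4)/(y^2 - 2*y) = (y - 2)/y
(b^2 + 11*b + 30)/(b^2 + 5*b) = (b + 6)/b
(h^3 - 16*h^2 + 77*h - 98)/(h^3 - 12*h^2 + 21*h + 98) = (h - 2)/(h + 2)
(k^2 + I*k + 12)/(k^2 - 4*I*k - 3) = (k + 4*I)/(k - I)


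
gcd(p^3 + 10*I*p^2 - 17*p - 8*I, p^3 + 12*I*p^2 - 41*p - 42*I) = 1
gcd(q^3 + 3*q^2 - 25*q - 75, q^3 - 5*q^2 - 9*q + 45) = q^2 - 2*q - 15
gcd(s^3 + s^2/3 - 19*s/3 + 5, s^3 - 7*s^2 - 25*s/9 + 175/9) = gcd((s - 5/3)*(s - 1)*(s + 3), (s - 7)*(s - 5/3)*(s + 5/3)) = s - 5/3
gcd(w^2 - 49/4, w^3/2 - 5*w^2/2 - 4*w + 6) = 1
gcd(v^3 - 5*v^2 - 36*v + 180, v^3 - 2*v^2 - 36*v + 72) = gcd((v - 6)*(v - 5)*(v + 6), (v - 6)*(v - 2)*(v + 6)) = v^2 - 36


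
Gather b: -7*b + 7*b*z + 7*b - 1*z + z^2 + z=7*b*z + z^2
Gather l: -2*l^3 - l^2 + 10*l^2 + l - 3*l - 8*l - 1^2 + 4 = -2*l^3 + 9*l^2 - 10*l + 3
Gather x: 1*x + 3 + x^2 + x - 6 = x^2 + 2*x - 3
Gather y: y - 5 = y - 5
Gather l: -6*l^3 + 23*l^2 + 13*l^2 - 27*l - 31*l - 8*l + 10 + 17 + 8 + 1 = -6*l^3 + 36*l^2 - 66*l + 36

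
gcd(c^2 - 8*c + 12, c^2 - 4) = c - 2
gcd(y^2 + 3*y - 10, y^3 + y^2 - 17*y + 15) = y + 5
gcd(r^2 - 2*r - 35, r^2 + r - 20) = r + 5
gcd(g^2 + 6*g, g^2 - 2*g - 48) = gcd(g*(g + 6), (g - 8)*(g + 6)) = g + 6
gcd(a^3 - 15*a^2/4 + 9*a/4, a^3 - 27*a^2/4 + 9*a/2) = a^2 - 3*a/4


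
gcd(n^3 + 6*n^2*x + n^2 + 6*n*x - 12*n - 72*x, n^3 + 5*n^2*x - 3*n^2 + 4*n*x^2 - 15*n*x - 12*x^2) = n - 3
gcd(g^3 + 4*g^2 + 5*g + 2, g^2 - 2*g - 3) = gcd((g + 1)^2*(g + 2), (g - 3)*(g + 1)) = g + 1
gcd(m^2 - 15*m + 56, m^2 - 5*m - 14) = m - 7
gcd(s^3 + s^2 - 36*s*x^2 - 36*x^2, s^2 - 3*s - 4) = s + 1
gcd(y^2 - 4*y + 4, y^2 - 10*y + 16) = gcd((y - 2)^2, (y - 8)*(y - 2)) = y - 2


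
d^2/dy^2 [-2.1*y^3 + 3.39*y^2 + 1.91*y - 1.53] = 6.78 - 12.6*y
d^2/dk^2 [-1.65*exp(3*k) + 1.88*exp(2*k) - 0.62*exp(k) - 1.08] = (-14.85*exp(2*k) + 7.52*exp(k) - 0.62)*exp(k)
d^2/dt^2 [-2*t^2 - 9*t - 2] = -4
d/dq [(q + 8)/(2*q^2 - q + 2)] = (2*q^2 - q - (q + 8)*(4*q - 1) + 2)/(2*q^2 - q + 2)^2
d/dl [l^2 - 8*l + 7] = 2*l - 8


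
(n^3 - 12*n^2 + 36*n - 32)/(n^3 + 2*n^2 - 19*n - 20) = (n^3 - 12*n^2 + 36*n - 32)/(n^3 + 2*n^2 - 19*n - 20)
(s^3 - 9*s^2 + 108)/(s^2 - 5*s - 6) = (s^2 - 3*s - 18)/(s + 1)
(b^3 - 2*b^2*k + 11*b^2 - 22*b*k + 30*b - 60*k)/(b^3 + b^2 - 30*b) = (b^2 - 2*b*k + 5*b - 10*k)/(b*(b - 5))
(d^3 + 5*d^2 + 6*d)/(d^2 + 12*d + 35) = d*(d^2 + 5*d + 6)/(d^2 + 12*d + 35)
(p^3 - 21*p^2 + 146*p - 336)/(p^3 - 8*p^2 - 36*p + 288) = (p - 7)/(p + 6)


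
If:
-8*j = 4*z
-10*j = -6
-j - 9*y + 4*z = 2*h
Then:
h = -9*y/2 - 27/10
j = 3/5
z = -6/5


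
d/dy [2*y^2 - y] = 4*y - 1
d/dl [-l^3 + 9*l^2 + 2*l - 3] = -3*l^2 + 18*l + 2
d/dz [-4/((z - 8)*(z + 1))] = 4*(2*z - 7)/((z - 8)^2*(z + 1)^2)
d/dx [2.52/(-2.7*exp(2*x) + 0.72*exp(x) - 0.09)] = (13.608*exp(x) - 1.8144)*exp(x)/(2.7*exp(2*x) - 0.72*exp(x) + 0.09)^2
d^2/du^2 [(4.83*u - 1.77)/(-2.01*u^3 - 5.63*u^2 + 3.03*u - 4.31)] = (-117.082098*u^5 - 242.13465*u^4 - 44.5467360000001*u^3 + 774.055368*u^2 + 430.040754*u - 179.551614)/(8.120601*u^9 + 68.237289*u^8 + 154.407798*u^7 + 24.961706*u^6 + 59.8755239999999*u^5 + 407.41116*u^4 - 356.947398*u^3 + 432.459366*u^2 - 168.856749*u + 80.062991)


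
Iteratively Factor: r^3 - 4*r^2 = (r)*(r^2 - 4*r) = r*(r - 4)*(r)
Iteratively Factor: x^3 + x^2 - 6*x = (x + 3)*(x^2 - 2*x) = x*(x + 3)*(x - 2)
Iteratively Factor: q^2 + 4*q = (q + 4)*(q)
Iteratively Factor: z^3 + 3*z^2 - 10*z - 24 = (z - 3)*(z^2 + 6*z + 8) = (z - 3)*(z + 4)*(z + 2)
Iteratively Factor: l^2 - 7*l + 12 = (l - 4)*(l - 3)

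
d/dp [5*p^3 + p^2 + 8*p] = 15*p^2 + 2*p + 8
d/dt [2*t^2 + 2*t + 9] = 4*t + 2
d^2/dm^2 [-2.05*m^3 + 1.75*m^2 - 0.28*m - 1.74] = 3.5 - 12.3*m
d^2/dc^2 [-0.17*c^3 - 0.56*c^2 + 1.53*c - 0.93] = -1.02*c - 1.12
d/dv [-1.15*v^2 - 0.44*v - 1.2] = -2.3*v - 0.44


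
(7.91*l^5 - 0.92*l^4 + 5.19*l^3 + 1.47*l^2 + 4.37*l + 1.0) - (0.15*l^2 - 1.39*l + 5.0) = 7.91*l^5 - 0.92*l^4 + 5.19*l^3 + 1.32*l^2 + 5.76*l - 4.0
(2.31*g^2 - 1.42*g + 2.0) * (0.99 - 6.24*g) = -14.4144*g^3 + 11.1477*g^2 - 13.8858*g + 1.98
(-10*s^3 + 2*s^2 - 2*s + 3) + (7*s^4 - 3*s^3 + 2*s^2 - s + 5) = 7*s^4 - 13*s^3 + 4*s^2 - 3*s + 8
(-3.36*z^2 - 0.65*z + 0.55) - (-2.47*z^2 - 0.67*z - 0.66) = -0.89*z^2 + 0.02*z + 1.21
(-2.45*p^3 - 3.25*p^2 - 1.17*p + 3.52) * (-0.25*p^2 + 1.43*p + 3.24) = 0.6125*p^5 - 2.691*p^4 - 12.293*p^3 - 13.0831*p^2 + 1.2428*p + 11.4048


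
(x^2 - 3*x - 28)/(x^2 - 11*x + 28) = (x + 4)/(x - 4)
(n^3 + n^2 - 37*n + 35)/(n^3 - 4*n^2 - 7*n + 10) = (n + 7)/(n + 2)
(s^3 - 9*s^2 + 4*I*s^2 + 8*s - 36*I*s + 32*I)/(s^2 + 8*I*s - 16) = (s^2 - 9*s + 8)/(s + 4*I)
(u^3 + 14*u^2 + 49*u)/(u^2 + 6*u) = (u^2 + 14*u + 49)/(u + 6)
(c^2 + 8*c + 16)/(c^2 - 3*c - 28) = (c + 4)/(c - 7)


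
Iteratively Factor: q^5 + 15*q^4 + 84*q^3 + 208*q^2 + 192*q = (q)*(q^4 + 15*q^3 + 84*q^2 + 208*q + 192) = q*(q + 4)*(q^3 + 11*q^2 + 40*q + 48) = q*(q + 3)*(q + 4)*(q^2 + 8*q + 16) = q*(q + 3)*(q + 4)^2*(q + 4)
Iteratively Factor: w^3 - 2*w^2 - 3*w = (w + 1)*(w^2 - 3*w) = w*(w + 1)*(w - 3)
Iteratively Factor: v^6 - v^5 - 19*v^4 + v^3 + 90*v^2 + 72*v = (v + 1)*(v^5 - 2*v^4 - 17*v^3 + 18*v^2 + 72*v) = (v + 1)*(v + 3)*(v^4 - 5*v^3 - 2*v^2 + 24*v) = (v + 1)*(v + 2)*(v + 3)*(v^3 - 7*v^2 + 12*v) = (v - 4)*(v + 1)*(v + 2)*(v + 3)*(v^2 - 3*v) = v*(v - 4)*(v + 1)*(v + 2)*(v + 3)*(v - 3)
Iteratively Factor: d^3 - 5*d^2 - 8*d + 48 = (d - 4)*(d^2 - d - 12) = (d - 4)*(d + 3)*(d - 4)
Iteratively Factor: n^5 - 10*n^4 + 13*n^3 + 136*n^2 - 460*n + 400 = (n - 5)*(n^4 - 5*n^3 - 12*n^2 + 76*n - 80) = (n - 5)*(n + 4)*(n^3 - 9*n^2 + 24*n - 20) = (n - 5)^2*(n + 4)*(n^2 - 4*n + 4) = (n - 5)^2*(n - 2)*(n + 4)*(n - 2)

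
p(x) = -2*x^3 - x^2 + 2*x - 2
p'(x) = -6*x^2 - 2*x + 2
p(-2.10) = 7.91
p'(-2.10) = -20.26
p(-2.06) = 7.12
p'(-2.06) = -19.34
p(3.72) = -111.36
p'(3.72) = -88.47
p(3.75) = -114.03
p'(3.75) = -89.88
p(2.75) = -45.66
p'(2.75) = -48.88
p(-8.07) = 967.85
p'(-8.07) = -372.61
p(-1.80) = 2.82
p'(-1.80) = -13.84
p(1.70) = -11.32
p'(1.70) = -18.74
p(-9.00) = 1357.00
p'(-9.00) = -466.00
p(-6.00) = 382.00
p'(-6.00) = -202.00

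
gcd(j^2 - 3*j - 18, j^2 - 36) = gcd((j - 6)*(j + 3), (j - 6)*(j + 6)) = j - 6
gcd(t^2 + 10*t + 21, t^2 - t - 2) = 1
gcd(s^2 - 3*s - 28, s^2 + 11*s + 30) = 1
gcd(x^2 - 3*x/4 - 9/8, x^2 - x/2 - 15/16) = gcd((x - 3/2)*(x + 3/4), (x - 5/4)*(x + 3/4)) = x + 3/4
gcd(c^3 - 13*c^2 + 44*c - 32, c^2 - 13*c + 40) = c - 8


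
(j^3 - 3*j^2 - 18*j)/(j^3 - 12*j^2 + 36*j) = (j + 3)/(j - 6)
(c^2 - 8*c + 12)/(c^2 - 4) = (c - 6)/(c + 2)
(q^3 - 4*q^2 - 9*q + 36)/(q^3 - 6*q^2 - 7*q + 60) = (q - 3)/(q - 5)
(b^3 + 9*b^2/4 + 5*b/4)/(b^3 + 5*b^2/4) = (b + 1)/b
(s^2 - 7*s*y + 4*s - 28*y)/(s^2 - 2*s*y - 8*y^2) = (-s^2 + 7*s*y - 4*s + 28*y)/(-s^2 + 2*s*y + 8*y^2)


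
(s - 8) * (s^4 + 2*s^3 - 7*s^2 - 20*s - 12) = s^5 - 6*s^4 - 23*s^3 + 36*s^2 + 148*s + 96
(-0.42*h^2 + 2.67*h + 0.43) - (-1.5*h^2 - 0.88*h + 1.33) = 1.08*h^2 + 3.55*h - 0.9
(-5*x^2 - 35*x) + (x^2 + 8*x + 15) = -4*x^2 - 27*x + 15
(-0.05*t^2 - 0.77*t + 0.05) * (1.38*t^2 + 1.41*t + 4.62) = -0.069*t^4 - 1.1331*t^3 - 1.2477*t^2 - 3.4869*t + 0.231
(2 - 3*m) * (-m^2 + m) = 3*m^3 - 5*m^2 + 2*m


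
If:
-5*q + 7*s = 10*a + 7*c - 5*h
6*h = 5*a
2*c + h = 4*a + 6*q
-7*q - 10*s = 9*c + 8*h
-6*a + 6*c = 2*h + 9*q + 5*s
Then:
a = 0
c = 0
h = 0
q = 0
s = 0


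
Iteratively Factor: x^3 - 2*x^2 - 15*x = (x)*(x^2 - 2*x - 15) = x*(x - 5)*(x + 3)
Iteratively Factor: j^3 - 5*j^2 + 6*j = (j)*(j^2 - 5*j + 6) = j*(j - 2)*(j - 3)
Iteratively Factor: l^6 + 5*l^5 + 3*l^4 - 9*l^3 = (l)*(l^5 + 5*l^4 + 3*l^3 - 9*l^2) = l*(l + 3)*(l^4 + 2*l^3 - 3*l^2) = l*(l + 3)^2*(l^3 - l^2) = l*(l - 1)*(l + 3)^2*(l^2) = l^2*(l - 1)*(l + 3)^2*(l)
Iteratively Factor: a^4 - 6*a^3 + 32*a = (a - 4)*(a^3 - 2*a^2 - 8*a) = a*(a - 4)*(a^2 - 2*a - 8) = a*(a - 4)*(a + 2)*(a - 4)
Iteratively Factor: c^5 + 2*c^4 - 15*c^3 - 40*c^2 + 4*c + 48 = (c - 1)*(c^4 + 3*c^3 - 12*c^2 - 52*c - 48) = (c - 4)*(c - 1)*(c^3 + 7*c^2 + 16*c + 12) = (c - 4)*(c - 1)*(c + 2)*(c^2 + 5*c + 6) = (c - 4)*(c - 1)*(c + 2)^2*(c + 3)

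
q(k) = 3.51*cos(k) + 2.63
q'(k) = -3.51*sin(k)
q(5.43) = 4.94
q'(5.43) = 2.64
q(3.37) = -0.79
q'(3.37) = 0.79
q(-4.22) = 0.97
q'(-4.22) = -3.09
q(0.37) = 5.90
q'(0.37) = -1.27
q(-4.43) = 1.65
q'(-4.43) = -3.37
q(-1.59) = 2.56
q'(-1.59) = 3.51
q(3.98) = 0.28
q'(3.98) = 2.61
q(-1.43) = 3.12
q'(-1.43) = 3.48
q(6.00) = 6.00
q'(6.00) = 0.98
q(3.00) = -0.84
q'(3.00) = -0.50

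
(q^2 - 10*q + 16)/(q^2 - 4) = (q - 8)/(q + 2)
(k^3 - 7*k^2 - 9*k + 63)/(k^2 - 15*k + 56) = (k^2 - 9)/(k - 8)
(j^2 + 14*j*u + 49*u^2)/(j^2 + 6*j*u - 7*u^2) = (-j - 7*u)/(-j + u)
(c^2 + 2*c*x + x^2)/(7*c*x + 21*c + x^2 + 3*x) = (c^2 + 2*c*x + x^2)/(7*c*x + 21*c + x^2 + 3*x)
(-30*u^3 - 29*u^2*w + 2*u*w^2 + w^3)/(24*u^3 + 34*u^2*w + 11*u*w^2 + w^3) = (-5*u + w)/(4*u + w)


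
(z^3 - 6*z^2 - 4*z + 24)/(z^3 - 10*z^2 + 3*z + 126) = (z^2 - 4)/(z^2 - 4*z - 21)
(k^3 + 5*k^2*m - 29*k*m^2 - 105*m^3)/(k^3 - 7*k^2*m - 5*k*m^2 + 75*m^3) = (k + 7*m)/(k - 5*m)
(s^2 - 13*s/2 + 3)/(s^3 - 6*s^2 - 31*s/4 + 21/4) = 2*(s - 6)/(2*s^2 - 11*s - 21)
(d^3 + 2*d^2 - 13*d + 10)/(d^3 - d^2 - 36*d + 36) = (d^2 + 3*d - 10)/(d^2 - 36)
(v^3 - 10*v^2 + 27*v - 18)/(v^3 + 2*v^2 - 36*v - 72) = (v^2 - 4*v + 3)/(v^2 + 8*v + 12)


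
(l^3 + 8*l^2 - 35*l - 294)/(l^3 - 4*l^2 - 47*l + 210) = (l + 7)/(l - 5)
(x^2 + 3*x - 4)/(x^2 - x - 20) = (x - 1)/(x - 5)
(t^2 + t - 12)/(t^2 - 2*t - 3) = (t + 4)/(t + 1)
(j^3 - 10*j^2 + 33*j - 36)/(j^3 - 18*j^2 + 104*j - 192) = (j^2 - 6*j + 9)/(j^2 - 14*j + 48)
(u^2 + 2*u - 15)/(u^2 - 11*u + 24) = (u + 5)/(u - 8)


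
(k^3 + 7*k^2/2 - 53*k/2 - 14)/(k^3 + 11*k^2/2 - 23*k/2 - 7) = (k - 4)/(k - 2)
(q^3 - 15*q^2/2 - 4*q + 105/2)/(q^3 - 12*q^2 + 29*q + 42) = (2*q^2 - q - 15)/(2*(q^2 - 5*q - 6))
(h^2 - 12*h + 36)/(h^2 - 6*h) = (h - 6)/h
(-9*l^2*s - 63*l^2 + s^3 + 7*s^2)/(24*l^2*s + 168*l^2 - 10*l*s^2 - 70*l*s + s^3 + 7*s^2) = (-9*l^2 + s^2)/(24*l^2 - 10*l*s + s^2)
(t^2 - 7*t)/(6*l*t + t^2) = (t - 7)/(6*l + t)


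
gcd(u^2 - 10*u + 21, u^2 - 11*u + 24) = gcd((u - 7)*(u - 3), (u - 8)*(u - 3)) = u - 3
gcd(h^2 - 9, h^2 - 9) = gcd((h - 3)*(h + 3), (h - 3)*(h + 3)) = h^2 - 9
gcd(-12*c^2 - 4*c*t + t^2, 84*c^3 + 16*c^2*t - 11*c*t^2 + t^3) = -12*c^2 - 4*c*t + t^2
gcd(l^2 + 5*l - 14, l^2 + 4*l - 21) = l + 7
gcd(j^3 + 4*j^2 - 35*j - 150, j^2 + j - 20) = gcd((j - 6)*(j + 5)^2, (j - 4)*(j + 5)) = j + 5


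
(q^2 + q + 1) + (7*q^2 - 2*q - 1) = 8*q^2 - q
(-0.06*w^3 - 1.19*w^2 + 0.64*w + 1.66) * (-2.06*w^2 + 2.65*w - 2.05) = 0.1236*w^5 + 2.2924*w^4 - 4.3489*w^3 + 0.7159*w^2 + 3.087*w - 3.403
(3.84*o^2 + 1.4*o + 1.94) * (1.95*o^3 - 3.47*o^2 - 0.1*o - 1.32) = 7.488*o^5 - 10.5948*o^4 - 1.459*o^3 - 11.9406*o^2 - 2.042*o - 2.5608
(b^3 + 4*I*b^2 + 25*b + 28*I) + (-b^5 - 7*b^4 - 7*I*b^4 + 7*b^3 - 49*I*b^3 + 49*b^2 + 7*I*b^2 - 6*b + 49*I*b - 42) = -b^5 - 7*b^4 - 7*I*b^4 + 8*b^3 - 49*I*b^3 + 49*b^2 + 11*I*b^2 + 19*b + 49*I*b - 42 + 28*I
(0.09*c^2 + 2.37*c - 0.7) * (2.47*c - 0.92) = 0.2223*c^3 + 5.7711*c^2 - 3.9094*c + 0.644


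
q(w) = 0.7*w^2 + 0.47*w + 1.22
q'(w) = 1.4*w + 0.47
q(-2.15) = 3.45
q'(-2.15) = -2.54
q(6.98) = 38.60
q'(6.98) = 10.24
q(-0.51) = 1.16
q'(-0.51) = -0.24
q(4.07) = 14.73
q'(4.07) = 6.17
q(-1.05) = 1.50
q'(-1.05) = -1.00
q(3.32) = 10.50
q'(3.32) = 5.12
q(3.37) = 10.75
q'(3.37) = 5.19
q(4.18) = 15.42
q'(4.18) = 6.32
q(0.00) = 1.22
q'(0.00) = 0.47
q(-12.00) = 96.38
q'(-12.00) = -16.33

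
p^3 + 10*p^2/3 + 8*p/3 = p*(p + 4/3)*(p + 2)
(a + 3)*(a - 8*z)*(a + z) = a^3 - 7*a^2*z + 3*a^2 - 8*a*z^2 - 21*a*z - 24*z^2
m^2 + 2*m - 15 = (m - 3)*(m + 5)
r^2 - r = r*(r - 1)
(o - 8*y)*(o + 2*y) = o^2 - 6*o*y - 16*y^2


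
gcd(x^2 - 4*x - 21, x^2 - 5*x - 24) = x + 3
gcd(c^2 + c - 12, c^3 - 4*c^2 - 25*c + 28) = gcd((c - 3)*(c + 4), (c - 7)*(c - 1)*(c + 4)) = c + 4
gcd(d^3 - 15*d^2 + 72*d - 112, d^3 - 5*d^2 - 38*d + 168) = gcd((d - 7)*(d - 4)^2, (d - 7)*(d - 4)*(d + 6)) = d^2 - 11*d + 28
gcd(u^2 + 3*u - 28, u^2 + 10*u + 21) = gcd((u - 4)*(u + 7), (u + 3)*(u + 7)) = u + 7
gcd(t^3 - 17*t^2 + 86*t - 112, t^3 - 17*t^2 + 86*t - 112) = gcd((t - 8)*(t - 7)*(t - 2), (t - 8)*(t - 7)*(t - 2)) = t^3 - 17*t^2 + 86*t - 112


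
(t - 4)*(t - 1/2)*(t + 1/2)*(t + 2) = t^4 - 2*t^3 - 33*t^2/4 + t/2 + 2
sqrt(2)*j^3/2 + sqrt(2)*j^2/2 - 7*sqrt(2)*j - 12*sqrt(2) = (j - 4)*(j + 3)*(sqrt(2)*j/2 + sqrt(2))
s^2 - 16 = (s - 4)*(s + 4)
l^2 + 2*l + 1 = (l + 1)^2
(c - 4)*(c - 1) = c^2 - 5*c + 4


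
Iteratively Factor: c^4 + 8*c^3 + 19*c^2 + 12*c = (c + 1)*(c^3 + 7*c^2 + 12*c) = (c + 1)*(c + 4)*(c^2 + 3*c) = c*(c + 1)*(c + 4)*(c + 3)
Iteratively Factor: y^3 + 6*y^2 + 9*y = (y + 3)*(y^2 + 3*y) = (y + 3)^2*(y)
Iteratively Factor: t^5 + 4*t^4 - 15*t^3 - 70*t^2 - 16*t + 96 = (t - 1)*(t^4 + 5*t^3 - 10*t^2 - 80*t - 96) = (t - 1)*(t + 2)*(t^3 + 3*t^2 - 16*t - 48) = (t - 1)*(t + 2)*(t + 4)*(t^2 - t - 12) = (t - 4)*(t - 1)*(t + 2)*(t + 4)*(t + 3)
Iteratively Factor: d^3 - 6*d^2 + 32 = (d + 2)*(d^2 - 8*d + 16) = (d - 4)*(d + 2)*(d - 4)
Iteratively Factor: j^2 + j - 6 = (j - 2)*(j + 3)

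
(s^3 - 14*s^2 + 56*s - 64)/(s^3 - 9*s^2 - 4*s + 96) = (s - 2)/(s + 3)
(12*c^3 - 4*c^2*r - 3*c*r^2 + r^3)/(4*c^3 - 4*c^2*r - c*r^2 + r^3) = (-3*c + r)/(-c + r)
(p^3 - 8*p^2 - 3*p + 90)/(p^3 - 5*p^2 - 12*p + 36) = (p - 5)/(p - 2)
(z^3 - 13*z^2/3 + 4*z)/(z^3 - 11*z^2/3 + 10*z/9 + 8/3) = 3*z/(3*z + 2)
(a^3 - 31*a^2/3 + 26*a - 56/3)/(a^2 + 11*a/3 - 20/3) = (a^2 - 9*a + 14)/(a + 5)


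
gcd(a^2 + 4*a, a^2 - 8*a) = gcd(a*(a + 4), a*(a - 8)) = a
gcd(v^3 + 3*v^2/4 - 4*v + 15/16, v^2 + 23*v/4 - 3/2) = v - 1/4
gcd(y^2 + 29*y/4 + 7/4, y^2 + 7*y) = y + 7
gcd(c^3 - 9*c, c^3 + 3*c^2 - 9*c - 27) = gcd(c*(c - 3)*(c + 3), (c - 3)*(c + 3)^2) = c^2 - 9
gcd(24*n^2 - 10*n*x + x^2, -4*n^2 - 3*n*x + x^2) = -4*n + x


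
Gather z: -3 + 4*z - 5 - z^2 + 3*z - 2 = -z^2 + 7*z - 10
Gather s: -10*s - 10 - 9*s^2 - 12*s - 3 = -9*s^2 - 22*s - 13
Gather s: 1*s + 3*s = 4*s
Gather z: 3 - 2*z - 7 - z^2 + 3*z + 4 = -z^2 + z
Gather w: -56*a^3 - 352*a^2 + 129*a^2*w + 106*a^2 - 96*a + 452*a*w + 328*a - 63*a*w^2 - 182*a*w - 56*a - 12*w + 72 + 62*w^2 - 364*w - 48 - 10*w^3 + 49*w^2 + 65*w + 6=-56*a^3 - 246*a^2 + 176*a - 10*w^3 + w^2*(111 - 63*a) + w*(129*a^2 + 270*a - 311) + 30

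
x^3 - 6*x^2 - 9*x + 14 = (x - 7)*(x - 1)*(x + 2)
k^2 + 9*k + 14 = (k + 2)*(k + 7)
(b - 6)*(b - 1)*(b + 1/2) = b^3 - 13*b^2/2 + 5*b/2 + 3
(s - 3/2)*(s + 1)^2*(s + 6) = s^4 + 13*s^3/2 + s^2 - 27*s/2 - 9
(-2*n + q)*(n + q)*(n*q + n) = -2*n^3*q - 2*n^3 - n^2*q^2 - n^2*q + n*q^3 + n*q^2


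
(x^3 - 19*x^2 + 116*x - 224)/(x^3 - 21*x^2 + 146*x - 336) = (x - 4)/(x - 6)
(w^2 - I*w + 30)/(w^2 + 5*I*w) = (w - 6*I)/w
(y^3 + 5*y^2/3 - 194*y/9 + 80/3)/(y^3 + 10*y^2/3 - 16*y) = (y - 5/3)/y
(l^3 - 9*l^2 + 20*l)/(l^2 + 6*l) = (l^2 - 9*l + 20)/(l + 6)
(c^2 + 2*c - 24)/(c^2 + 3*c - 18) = (c - 4)/(c - 3)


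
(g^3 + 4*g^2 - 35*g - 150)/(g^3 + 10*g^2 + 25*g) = (g - 6)/g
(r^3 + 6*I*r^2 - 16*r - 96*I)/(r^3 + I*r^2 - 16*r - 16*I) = (r + 6*I)/(r + I)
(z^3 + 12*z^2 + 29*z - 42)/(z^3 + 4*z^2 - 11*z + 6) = (z + 7)/(z - 1)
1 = 1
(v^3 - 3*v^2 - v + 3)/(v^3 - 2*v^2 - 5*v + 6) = (v + 1)/(v + 2)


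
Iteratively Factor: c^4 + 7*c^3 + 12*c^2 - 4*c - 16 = (c - 1)*(c^3 + 8*c^2 + 20*c + 16) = (c - 1)*(c + 2)*(c^2 + 6*c + 8) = (c - 1)*(c + 2)^2*(c + 4)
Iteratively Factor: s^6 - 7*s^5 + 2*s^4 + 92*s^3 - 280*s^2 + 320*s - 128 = (s - 2)*(s^5 - 5*s^4 - 8*s^3 + 76*s^2 - 128*s + 64) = (s - 2)*(s - 1)*(s^4 - 4*s^3 - 12*s^2 + 64*s - 64) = (s - 2)*(s - 1)*(s + 4)*(s^3 - 8*s^2 + 20*s - 16) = (s - 2)^2*(s - 1)*(s + 4)*(s^2 - 6*s + 8) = (s - 2)^3*(s - 1)*(s + 4)*(s - 4)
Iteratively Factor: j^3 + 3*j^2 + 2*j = (j + 2)*(j^2 + j) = j*(j + 2)*(j + 1)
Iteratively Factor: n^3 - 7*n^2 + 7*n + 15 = (n - 5)*(n^2 - 2*n - 3) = (n - 5)*(n + 1)*(n - 3)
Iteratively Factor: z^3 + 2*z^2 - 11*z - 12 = (z + 1)*(z^2 + z - 12) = (z + 1)*(z + 4)*(z - 3)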